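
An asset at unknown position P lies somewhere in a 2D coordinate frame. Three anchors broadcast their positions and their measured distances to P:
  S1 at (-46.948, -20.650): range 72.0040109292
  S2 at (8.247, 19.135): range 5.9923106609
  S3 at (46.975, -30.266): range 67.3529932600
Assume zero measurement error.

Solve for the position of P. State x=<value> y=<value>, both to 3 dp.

eq1: (x + 46.948)² + (y + 20.650)² = 72.0040109292²
eq2: (x − 8.247)² + (y − 19.135)² = 5.9923106609²
eq3: (x − 46.975)² + (y + 30.266)² = 67.3529932600²
eq2−eq3, eq2−eq1 (x²,y² cancel):
  77.456·x − 98.802·y = -1811.997767
  -110.390·x − 79.570·y = -2952.293833
det = 77.456·-79.570 − -98.802·-110.390 = -17069.926700
x = (-1811.997767·-79.570 − -98.802·-2952.293833) / -17069.926700 = 8.641623
y = (77.456·-2952.293833 − -1811.997767·-110.390) / -17069.926700 = 25.114303

x=8.642 y=25.114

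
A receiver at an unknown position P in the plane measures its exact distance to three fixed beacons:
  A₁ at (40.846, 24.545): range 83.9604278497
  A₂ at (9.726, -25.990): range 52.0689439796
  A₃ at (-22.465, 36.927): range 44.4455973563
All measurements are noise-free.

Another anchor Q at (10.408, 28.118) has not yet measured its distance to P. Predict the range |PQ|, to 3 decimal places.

eq1: (x − 40.846)² + (y − 24.545)² = 83.9604278497²
eq2: (x − 9.726)² + (y + 25.990)² = 52.0689439796²
eq3: (x + 22.465)² + (y − 36.927)² = 44.4455973563²
eq2−eq1, eq2−eq3 (x²,y² cancel):
  62.240·x + 101.070·y = -2837.400953
  -64.382·x + 125.834·y = 1833.968181
det = 62.240·125.834 − 101.070·-64.382 = 14338.996900
x = (-2837.400953·125.834 − 101.070·1833.968181) / 14338.996900 = -37.826961
y = (62.240·1833.968181 − -2837.400953·-64.382) / 14338.996900 = -4.779370
|P − Q| = √((-37.826961 − 10.408)² + (-4.779370 − 28.118)²) = 58.385344

58.385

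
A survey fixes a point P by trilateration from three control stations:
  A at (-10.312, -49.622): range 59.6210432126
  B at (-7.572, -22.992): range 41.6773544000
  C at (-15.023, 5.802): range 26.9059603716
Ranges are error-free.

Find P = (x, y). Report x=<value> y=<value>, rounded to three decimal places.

eq1: (x + 10.312)² + (y + 49.622)² = 59.6210432126²
eq2: (x + 7.572)² + (y + 22.992)² = 41.6773544000²
eq3: (x + 15.023)² + (y − 5.802)² = 26.9059603716²
eq2−eq1, eq2−eq3 (x²,y² cancel):
  -5.480·x − 53.260·y = 165.046056
  -14.902·x + 57.588·y = 686.457651
det = -5.480·57.588 − -53.260·-14.902 = -1109.262760
x = (165.046056·57.588 − -53.260·686.457651) / -1109.262760 = -41.527949
y = (-5.480·686.457651 − 165.046056·-14.902) / -1109.262760 = 1.173997

x=-41.528 y=1.174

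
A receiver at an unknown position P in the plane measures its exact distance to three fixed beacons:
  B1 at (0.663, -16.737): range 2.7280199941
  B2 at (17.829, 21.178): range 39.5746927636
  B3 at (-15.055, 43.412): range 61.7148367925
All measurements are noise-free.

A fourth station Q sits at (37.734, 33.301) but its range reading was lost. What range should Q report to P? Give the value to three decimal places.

eq1: (x − 0.663)² + (y + 16.737)² = 2.7280199941²
eq2: (x − 17.829)² + (y − 21.178)² = 39.5746927636²
eq3: (x + 15.055)² + (y − 43.412)² = 61.7148367925²
eq2−eq1, eq2−eq3 (x²,y² cancel):
  -34.332·x − 75.830·y = 1072.900027
  -65.768·x + 44.468·y = -897.690929
det = -34.332·44.468 − -75.830·-65.768 = -6513.862816
x = (1072.900027·44.468 − -75.830·-897.690929) / -6513.862816 = 3.125977
y = (-34.332·-897.690929 − 1072.900027·-65.768) / -6513.862816 = -15.564039
|P − Q| = √((3.125977 − 37.734)² + (-15.564039 − 33.301)²) = 59.879106

59.879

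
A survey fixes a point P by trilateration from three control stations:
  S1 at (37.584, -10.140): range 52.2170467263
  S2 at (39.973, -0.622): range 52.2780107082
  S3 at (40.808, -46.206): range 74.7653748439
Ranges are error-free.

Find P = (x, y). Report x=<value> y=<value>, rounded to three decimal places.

eq1: (x − 37.584)² + (y + 10.140)² = 52.2170467263²
eq2: (x − 39.973)² + (y + 0.622)² = 52.2780107082²
eq3: (x − 40.808)² + (y + 46.206)² = 74.7653748439²
eq2−eq3, eq2−eq1 (x²,y² cancel):
  1.670·x − 91.168·y = -654.811185
  -4.778·x − 19.036·y = -76.480522
det = 1.670·-19.036 − -91.168·-4.778 = -467.390824
x = (-654.811185·-19.036 − -91.168·-76.480522) / -467.390824 = -11.751214
y = (1.670·-76.480522 − -654.811185·-4.778) / -467.390824 = 6.967211

x=-11.751 y=6.967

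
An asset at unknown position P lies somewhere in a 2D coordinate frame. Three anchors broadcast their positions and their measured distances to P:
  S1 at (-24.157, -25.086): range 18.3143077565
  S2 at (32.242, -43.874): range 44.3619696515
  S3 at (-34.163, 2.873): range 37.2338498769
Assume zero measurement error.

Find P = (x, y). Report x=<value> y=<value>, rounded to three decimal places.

eq1: (x + 24.157)² + (y + 25.086)² = 18.3143077565²
eq2: (x − 32.242)² + (y + 43.874)² = 44.3619696515²
eq3: (x + 34.163)² + (y − 2.873)² = 37.2338498769²
eq1−eq2, eq1−eq3 (x²,y² cancel):
  112.798·x − 37.576·y = 119.035912
  -20.012·x + 55.918·y = -1088.449055
det = 112.798·55.918 − -37.576·-20.012 = 5555.467652
x = (119.035912·55.918 − -37.576·-1088.449055) / 5555.467652 = -6.163894
y = (112.798·-1088.449055 − 119.035912·-20.012) / 5555.467652 = -21.671034

x=-6.164 y=-21.671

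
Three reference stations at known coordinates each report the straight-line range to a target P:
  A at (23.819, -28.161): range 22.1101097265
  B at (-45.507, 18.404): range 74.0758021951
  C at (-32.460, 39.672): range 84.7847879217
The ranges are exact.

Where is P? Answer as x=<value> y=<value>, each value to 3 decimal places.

eq1: (x − 23.819)² + (y + 28.161)² = 22.1101097265²
eq2: (x + 45.507)² + (y − 18.404)² = 74.0758021951²
eq3: (x + 32.460)² + (y − 39.672)² = 84.7847879217²
eq3−eq1, eq3−eq2 (x²,y² cancel):
  112.558·x − 135.666·y = 5432.470809
  -26.094·x − 42.536·y = 1483.310873
det = 112.558·-42.536 − -135.666·-26.094 = -8327.835692
x = (5432.470809·-42.536 − -135.666·1483.310873) / -8327.835692 = 3.583251
y = (112.558·1483.310873 − 5432.470809·-26.094) / -8327.835692 = -37.070064

x=3.583 y=-37.070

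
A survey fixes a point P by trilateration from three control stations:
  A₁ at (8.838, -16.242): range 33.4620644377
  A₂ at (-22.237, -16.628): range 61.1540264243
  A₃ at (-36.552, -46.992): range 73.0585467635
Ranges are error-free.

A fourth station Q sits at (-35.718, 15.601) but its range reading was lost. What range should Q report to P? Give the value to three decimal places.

eq1: (x − 8.838)² + (y + 16.242)² = 33.4620644377²
eq2: (x + 22.237)² + (y + 16.628)² = 61.1540264243²
eq3: (x + 36.552)² + (y + 46.992)² = 73.0585467635²
eq3−eq1, eq3−eq2 (x²,y² cancel):
  90.780·x + 61.500·y = 1015.457539
  28.630·x + 60.728·y = -1175.585908
det = 90.780·60.728 − 61.500·28.630 = 3752.142840
x = (1015.457539·60.728 − 61.500·-1175.585908) / 3752.142840 = 35.703662
y = (90.780·-1175.585908 − 1015.457539·28.630) / 3752.142840 = -36.190583
|P − Q| = √((35.703662 − -35.718)² + (-36.190583 − 15.601)²) = 88.223704

88.224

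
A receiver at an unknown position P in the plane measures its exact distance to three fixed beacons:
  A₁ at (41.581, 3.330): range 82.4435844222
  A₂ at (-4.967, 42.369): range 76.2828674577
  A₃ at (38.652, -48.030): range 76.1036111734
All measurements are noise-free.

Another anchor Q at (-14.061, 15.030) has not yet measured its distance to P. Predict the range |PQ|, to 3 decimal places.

47.618

eq1: (x − 41.581)² + (y − 3.330)² = 82.4435844222²
eq2: (x + 4.967)² + (y − 42.369)² = 76.2828674577²
eq3: (x − 38.652)² + (y + 48.030)² = 76.1036111734²
eq2−eq1, eq2−eq3 (x²,y² cancel):
  93.096·x − 78.078·y = -1057.603534
  87.238·x − 180.798·y = 2008.370988
det = 93.096·-180.798 − -78.078·87.238 = -10020.202044
x = (-1057.603534·-180.798 − -78.078·2008.370988) / -10020.202044 = -34.732054
y = (93.096·2008.370988 − -1057.603534·87.238) / -10020.202044 = -27.867155
|P − Q| = √((-34.732054 − -14.061)² + (-27.867155 − 15.030)²) = 47.617837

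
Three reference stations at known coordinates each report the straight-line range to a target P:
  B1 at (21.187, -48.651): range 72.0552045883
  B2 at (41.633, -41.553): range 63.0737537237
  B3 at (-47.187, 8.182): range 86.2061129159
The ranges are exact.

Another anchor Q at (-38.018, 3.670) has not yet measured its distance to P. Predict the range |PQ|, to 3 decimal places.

78.059

eq1: (x − 21.187)² + (y + 48.651)² = 72.0552045883²
eq2: (x − 41.633)² + (y + 41.553)² = 63.0737537237²
eq3: (x + 47.187)² + (y − 8.182)² = 86.2061129159²
eq1−eq2, eq1−eq3 (x²,y² cancel):
  40.892·x + 14.196·y = 1857.803827
  -136.748·x + 113.666·y = -2761.792073
det = 40.892·113.666 − 14.196·-136.748 = 6589.304680
x = (1857.803827·113.666 − 14.196·-2761.792073) / 6589.304680 = 37.997261
y = (40.892·-2761.792073 − 1857.803827·-136.748) / 6589.304680 = 21.415880
|P − Q| = √((37.997261 − -38.018)² + (21.415880 − 3.670)²) = 78.059184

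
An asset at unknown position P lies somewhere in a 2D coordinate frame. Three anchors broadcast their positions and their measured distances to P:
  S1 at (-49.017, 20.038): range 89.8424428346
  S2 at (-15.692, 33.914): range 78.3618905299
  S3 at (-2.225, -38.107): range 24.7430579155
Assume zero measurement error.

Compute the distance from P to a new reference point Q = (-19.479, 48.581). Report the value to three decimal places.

93.105

eq1: (x + 49.017)² + (y − 20.038)² = 89.8424428346²
eq2: (x + 15.692)² + (y − 33.914)² = 78.3618905299²
eq3: (x + 2.225)² + (y + 38.107)² = 24.7430579155²
eq1−eq3, eq1−eq2 (x²,y² cancel):
  93.584·x − 116.290·y = 6112.351960
  66.650·x + 27.752·y = 523.289174
det = 93.584·27.752 − -116.290·66.650 = 10347.871668
x = (6112.351960·27.752 − -116.290·523.289174) / 10347.871668 = 22.273497
y = (93.584·523.289174 − 6112.351960·66.650) / 10347.871668 = -34.636762
|P − Q| = √((22.273497 − -19.479)² + (-34.636762 − 48.581)²) = 93.104602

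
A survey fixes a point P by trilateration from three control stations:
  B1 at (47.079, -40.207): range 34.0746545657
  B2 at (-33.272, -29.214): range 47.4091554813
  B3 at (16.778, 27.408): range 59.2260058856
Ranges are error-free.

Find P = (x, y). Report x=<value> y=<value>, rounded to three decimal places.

eq1: (x − 47.079)² + (y + 40.207)² = 34.0746545657²
eq2: (x + 33.272)² + (y + 29.214)² = 47.4091554813²
eq3: (x − 16.778)² + (y − 27.408)² = 59.2260058856²
eq1−eq3, eq1−eq2 (x²,y² cancel):
  -60.602·x + 135.230·y = -5146.973031
  -160.702·x + 21.986·y = -2959.097250
det = -60.602·21.986 − 135.230·-160.702 = 20399.335888
x = (-5146.973031·21.986 − 135.230·-2959.097250) / 20399.335888 = 14.068957
y = (-60.602·-2959.097250 − -5146.973031·-160.702) / 20399.335888 = -31.756017

x=14.069 y=-31.756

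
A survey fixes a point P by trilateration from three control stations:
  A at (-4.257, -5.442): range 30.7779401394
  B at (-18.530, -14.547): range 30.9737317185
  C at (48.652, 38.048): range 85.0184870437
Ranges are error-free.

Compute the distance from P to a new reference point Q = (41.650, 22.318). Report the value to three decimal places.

67.961

eq1: (x + 4.257)² + (y + 5.442)² = 30.7779401394²
eq2: (x + 18.530)² + (y + 14.547)² = 30.9737317185²
eq3: (x − 48.652)² + (y − 38.048)² = 85.0184870437²
eq3−eq1, eq3−eq2 (x²,y² cancel):
  -105.818·x − 86.980·y = 2513.931545
  -134.364·x − 105.190·y = 3009.079784
det = -105.818·-105.190 − -86.980·-134.364 = -555.985300
x = (2513.931545·-105.190 − -86.980·3009.079784) / -555.985300 = 4.875488
y = (-105.818·3009.079784 − 2513.931545·-134.364) / -555.985300 = -34.833823
|P − Q| = √((4.875488 − 41.650)² + (-34.833823 − 22.318)²) = 67.960986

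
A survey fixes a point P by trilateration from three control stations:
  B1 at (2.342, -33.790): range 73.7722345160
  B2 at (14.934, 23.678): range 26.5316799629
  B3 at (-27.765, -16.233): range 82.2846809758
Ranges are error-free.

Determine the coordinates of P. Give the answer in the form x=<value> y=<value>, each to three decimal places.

eq1: (x − 2.342)² + (y + 33.790)² = 73.7722345160²
eq2: (x − 14.934)² + (y − 23.678)² = 26.5316799629²
eq3: (x + 27.765)² + (y + 16.233)² = 82.2846809758²
eq1−eq3, eq1−eq2 (x²,y² cancel):
  -60.214·x + 35.114·y = -1441.269688
  25.184·x + 114.936·y = 4374.835520
det = -60.214·114.936 − 35.114·25.184 = -7805.067280
x = (-1441.269688·114.936 − 35.114·4374.835520) / -7805.067280 = 40.905701
y = (-60.214·4374.835520 − -1441.269688·25.184) / -7805.067280 = 29.100250

x=40.906 y=29.100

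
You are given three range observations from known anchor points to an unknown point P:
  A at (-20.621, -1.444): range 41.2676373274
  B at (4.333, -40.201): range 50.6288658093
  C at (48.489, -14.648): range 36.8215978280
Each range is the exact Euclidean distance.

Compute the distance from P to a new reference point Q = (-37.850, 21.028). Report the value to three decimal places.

58.819

eq1: (x + 20.621)² + (y + 1.444)² = 41.2676373274²
eq2: (x − 4.333)² + (y + 40.201)² = 50.6288658093²
eq3: (x − 48.489)² + (y + 14.648)² = 36.8215978280²
eq3−eq1, eq3−eq2 (x²,y² cancel):
  -138.220·x + 26.408·y = -2485.624072
  -88.312·x − 51.106·y = -2138.303722
det = -138.220·-51.106 − 26.408·-88.312 = 9396.014616
x = (-2485.624072·-51.106 − 26.408·-2138.303722) / 9396.014616 = 19.529411
y = (-138.220·-2138.303722 − -2485.624072·-88.312) / 9396.014616 = 8.093422
|P − Q| = √((19.529411 − -37.850)² + (8.093422 − 21.028)²) = 58.819215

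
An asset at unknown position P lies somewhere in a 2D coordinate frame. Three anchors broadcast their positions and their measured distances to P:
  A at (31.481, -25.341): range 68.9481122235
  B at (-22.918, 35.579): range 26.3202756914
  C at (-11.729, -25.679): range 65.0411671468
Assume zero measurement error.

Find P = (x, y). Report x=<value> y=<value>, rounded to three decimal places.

x=3.325 y=37.596

eq1: (x − 31.481)² + (y + 25.341)² = 68.9481122235²
eq2: (x + 22.918)² + (y − 35.579)² = 26.3202756914²
eq3: (x + 11.729)² + (y + 25.679)² = 65.0411671468²
eq3−eq1, eq3−eq2 (x²,y² cancel):
  86.420·x + 0.676·y = 312.750405
  -22.378·x + 122.516·y = 4531.715994
det = 86.420·122.516 − 0.676·-22.378 = 10602.960248
x = (312.750405·122.516 − 0.676·4531.715994) / 10602.960248 = 3.324872
y = (86.420·4531.715994 − 312.750405·-22.378) / 10602.960248 = 37.596069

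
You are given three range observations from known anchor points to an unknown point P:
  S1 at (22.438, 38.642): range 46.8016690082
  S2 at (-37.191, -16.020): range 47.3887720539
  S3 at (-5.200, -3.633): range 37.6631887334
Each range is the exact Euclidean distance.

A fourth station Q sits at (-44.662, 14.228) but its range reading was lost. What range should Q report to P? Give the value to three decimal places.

26.055

eq1: (x − 22.438)² + (y − 38.642)² = 46.8016690082²
eq2: (x + 37.191)² + (y + 16.020)² = 47.3887720539²
eq3: (x + 5.200)² + (y + 3.633)² = 37.6631887334²
eq1−eq2, eq1−eq3 (x²,y² cancel):
  -119.258·x − 109.324·y = -412.156622
  -55.276·x − 84.550·y = -1184.548883
det = -119.258·-84.550 − -109.324·-55.276 = 4040.270476
x = (-412.156622·-84.550 − -109.324·-1184.548883) / 4040.270476 = -23.427090
y = (-119.258·-1184.548883 − -412.156622·-55.276) / 4040.270476 = 29.325898
|P − Q| = √((-23.427090 − -44.662)² + (29.325898 − 14.228)²) = 26.055094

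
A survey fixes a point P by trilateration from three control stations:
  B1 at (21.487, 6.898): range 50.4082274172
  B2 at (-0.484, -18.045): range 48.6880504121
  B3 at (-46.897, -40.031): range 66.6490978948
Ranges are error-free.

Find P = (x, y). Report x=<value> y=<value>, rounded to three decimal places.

eq1: (x − 21.487)² + (y − 6.898)² = 50.4082274172²
eq2: (x + 0.484)² + (y + 18.045)² = 48.6880504121²
eq3: (x + 46.897)² + (y + 40.031)² = 66.6490978948²
eq2−eq3, eq2−eq1 (x²,y² cancel):
  -92.826·x − 43.972·y = 1404.377292
  43.942·x + 49.886·y = 12.954154
det = -92.826·49.886 − -43.972·43.942 = -2698.500212
x = (1404.377292·49.886 − -43.972·12.954154) / -2698.500212 = -26.173200
y = (-92.826·12.954154 − 1404.377292·43.942) / -2698.500212 = 23.314295

x=-26.173 y=23.314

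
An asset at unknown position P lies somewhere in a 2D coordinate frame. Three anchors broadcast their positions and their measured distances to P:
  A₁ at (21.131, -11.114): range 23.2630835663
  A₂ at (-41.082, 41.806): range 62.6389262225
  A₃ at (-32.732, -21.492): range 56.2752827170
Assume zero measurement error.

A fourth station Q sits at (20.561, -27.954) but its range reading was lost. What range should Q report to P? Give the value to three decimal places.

eq1: (x − 21.131)² + (y + 11.114)² = 23.2630835663²
eq2: (x + 41.082)² + (y − 41.806)² = 62.6389262225²
eq3: (x + 32.732)² + (y + 21.492)² = 56.2752827170²
eq1−eq2, eq1−eq3 (x²,y² cancel):
  -124.426·x + 105.840·y = -517.031818
  -107.726·x − 20.756·y = -1662.486657
det = -124.426·-20.756 − 105.840·-107.726 = 13984.305896
x = (-517.031818·-20.756 − 105.840·-1662.486657) / 13984.305896 = 13.349901
y = (-124.426·-1662.486657 − -517.031818·-107.726) / 13984.305896 = 10.809174
|P − Q| = √((13.349901 − 20.561)² + (10.809174 − -27.954)²) = 39.428208

39.428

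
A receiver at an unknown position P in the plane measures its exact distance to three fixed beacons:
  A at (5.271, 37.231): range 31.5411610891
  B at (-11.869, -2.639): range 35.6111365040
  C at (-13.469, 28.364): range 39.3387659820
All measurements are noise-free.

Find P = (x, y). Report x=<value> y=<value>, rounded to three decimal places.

eq1: (x − 5.271)² + (y − 37.231)² = 31.5411610891²
eq2: (x + 11.869)² + (y + 2.639)² = 35.6111365040²
eq3: (x + 13.469)² + (y − 28.364)² = 39.3387659820²
eq1−eq3, eq1−eq2 (x²,y² cancel):
  -37.480·x − 17.734·y = -980.694011
  -34.280·x − 79.740·y = -1539.401520
det = -37.480·-79.740 − -17.734·-34.280 = 2380.733680
x = (-980.694011·-79.740 − -17.734·-1539.401520) / 2380.733680 = 21.380297
y = (-37.480·-1539.401520 − -980.694011·-34.280) / 2380.733680 = 10.113932

x=21.380 y=10.114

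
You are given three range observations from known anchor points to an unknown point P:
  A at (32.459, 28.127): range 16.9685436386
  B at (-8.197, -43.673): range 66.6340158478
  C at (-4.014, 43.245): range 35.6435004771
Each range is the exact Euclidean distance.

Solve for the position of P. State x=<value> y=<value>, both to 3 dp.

eq1: (x − 32.459)² + (y − 28.127)² = 16.9685436386²
eq2: (x + 8.197)² + (y + 43.673)² = 66.6340158478²
eq3: (x + 4.014)² + (y − 43.245)² = 35.6435004771²
eq2−eq1, eq2−eq3 (x²,y² cancel):
  81.312·x + 143.600·y = 4022.353667
  8.366·x + 173.836·y = 3081.353425
det = 81.312·173.836 − 143.600·8.366 = 12933.595232
x = (4022.353667·173.836 − 143.600·3081.353425) / 12933.595232 = 19.851210
y = (81.312·3081.353425 − 4022.353667·8.366) / 12933.595232 = 16.770279

x=19.851 y=16.770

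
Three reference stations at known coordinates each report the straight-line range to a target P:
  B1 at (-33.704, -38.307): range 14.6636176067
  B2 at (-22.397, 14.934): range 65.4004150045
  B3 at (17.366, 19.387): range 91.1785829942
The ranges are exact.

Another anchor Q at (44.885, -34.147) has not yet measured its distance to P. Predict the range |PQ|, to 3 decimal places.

eq1: (x + 33.704)² + (y + 38.307)² = 14.6636176067²
eq2: (x + 22.397)² + (y − 14.934)² = 65.4004150045²
eq3: (x − 17.366)² + (y − 19.387)² = 91.1785829942²
eq2−eq1, eq2−eq3 (x²,y² cancel):
  -22.614·x − 106.482·y = 5940.928501
  79.526·x + 8.906·y = -4083.535954
det = -22.614·8.906 − -106.482·79.526 = 8266.687248
x = (5940.928501·8.906 − -106.482·-4083.535954) / 8266.687248 = -46.199058
y = (-22.614·-4083.535954 − 5940.928501·79.526) / 8266.687248 = -45.981321
|P − Q| = √((-46.199058 − 44.885)² + (-45.981321 − -34.147)²) = 91.849642

91.850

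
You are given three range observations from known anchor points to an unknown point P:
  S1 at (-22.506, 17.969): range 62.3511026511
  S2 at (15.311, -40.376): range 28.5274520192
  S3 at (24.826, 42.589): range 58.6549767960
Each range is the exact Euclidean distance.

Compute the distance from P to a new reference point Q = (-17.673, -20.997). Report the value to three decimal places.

47.829

eq1: (x + 22.506)² + (y − 17.969)² = 62.3511026511²
eq2: (x − 15.311)² + (y + 40.376)² = 28.5274520192²
eq3: (x − 24.826)² + (y − 42.589)² = 58.6549767960²
eq3−eq2, eq3−eq1 (x²,y² cancel):
  -19.030·x − 165.930·y = 2061.085684
  -94.664·x − 49.240·y = -2048.001899
det = -19.030·-49.240 − -165.930·-94.664 = -14770.560320
x = (2061.085684·-49.240 − -165.930·-2048.001899) / -14770.560320 = 29.877865
y = (-19.030·-2048.001899 − 2061.085684·-94.664) / -14770.560320 = -15.848017
|P − Q| = √((29.877865 − -17.673)² + (-15.848017 − -20.997)²) = 47.828828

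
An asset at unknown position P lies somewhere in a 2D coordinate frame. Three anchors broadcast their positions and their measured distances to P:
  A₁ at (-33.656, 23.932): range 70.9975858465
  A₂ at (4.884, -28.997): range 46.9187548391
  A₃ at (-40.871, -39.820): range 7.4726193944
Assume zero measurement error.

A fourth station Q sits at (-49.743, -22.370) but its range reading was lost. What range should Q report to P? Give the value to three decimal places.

26.991

eq1: (x + 33.656)² + (y − 23.932)² = 70.9975858465²
eq2: (x − 4.884)² + (y + 28.997)² = 46.9187548391²
eq3: (x + 40.871)² + (y + 39.820)² = 7.4726193944²
eq1−eq3, eq1−eq2 (x²,y² cancel):
  -14.430·x − 127.504·y = 6535.421236
  77.080·x − 105.858·y = 1998.500145
det = -14.430·-105.858 − -127.504·77.080 = 11355.539260
x = (6535.421236·-105.858 − -127.504·1998.500145) / 11355.539260 = -38.484289
y = (-14.430·1998.500145 − 6535.421236·77.080) / 11355.539260 = -46.901218
|P − Q| = √((-38.484289 − -49.743)² + (-46.901218 − -22.370)²) = 26.991466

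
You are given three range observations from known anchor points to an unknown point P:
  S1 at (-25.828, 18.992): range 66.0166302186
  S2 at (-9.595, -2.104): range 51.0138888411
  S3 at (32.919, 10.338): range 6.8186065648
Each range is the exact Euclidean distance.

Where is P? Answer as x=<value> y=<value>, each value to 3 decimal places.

x=39.704 y=11.010

eq1: (x + 25.828)² + (y − 18.992)² = 66.0166302186²
eq2: (x + 9.595)² + (y + 2.104)² = 51.0138888411²
eq3: (x − 32.919)² + (y − 10.338)² = 6.8186065648²
eq3−eq1, eq3−eq2 (x²,y² cancel):
  -117.494·x + 17.308·y = -4474.455227
  -85.028·x − 24.884·y = -3649.967423
det = -117.494·-24.884 − 17.308·-85.028 = 4395.385320
x = (-4474.455227·-24.884 − 17.308·-3649.967423) / 4395.385320 = 39.704364
y = (-117.494·-3649.967423 − -4474.455227·-85.028) / 4395.385320 = 11.010478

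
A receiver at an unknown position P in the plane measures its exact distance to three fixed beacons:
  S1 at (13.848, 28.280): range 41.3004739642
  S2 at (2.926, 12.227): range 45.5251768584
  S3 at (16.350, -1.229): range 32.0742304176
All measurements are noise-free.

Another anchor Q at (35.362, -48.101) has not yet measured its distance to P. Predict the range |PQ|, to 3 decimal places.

eq1: (x − 13.848)² + (y − 28.280)² = 41.3004739642²
eq2: (x − 2.926)² + (y − 12.227)² = 45.5251768584²
eq3: (x − 16.350)² + (y + 1.229)² = 32.0742304176²
eq1−eq2, eq1−eq3 (x²,y² cancel):
  -21.844·x − 32.106·y = -1200.277077
  5.004·x − 59.018·y = -45.719670
det = -21.844·-59.018 − -32.106·5.004 = 1449.847616
x = (-1200.277077·-59.018 − -32.106·-45.719670) / 1449.847616 = 47.846461
y = (-21.844·-45.719670 − -1200.277077·5.004) / 1449.847616 = 4.831464
|P − Q| = √((47.846461 − 35.362)² + (4.831464 − -48.101)²) = 54.384810

54.385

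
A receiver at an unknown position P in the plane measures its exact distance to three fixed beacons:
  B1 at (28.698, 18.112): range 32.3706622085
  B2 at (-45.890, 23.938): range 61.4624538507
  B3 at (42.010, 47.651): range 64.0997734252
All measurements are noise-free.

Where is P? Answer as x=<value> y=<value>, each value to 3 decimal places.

eq1: (x − 28.698)² + (y − 18.112)² = 32.3706622085²
eq2: (x + 45.890)² + (y − 23.938)² = 61.4624538507²
eq3: (x − 42.010)² + (y − 47.651)² = 64.0997734252²
eq3−eq1, eq3−eq2 (x²,y² cancel):
  -26.624·x − 59.078·y = 177.083028
  -175.800·x − 47.426·y = -1025.390237
det = -26.624·-47.426 − -59.078·-175.800 = -9123.242576
x = (177.083028·-47.426 − -59.078·-1025.390237) / -9123.242576 = 7.560508
y = (-26.624·-1025.390237 − 177.083028·-175.800) / -9123.242576 = -6.404651

x=7.561 y=-6.405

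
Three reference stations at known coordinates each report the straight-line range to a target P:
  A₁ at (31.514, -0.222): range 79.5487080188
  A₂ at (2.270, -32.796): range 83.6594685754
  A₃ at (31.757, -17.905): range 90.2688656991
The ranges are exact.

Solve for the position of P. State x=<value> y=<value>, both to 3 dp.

eq1: (x − 31.514)² + (y + 0.222)² = 79.5487080188²
eq2: (x − 2.270)² + (y + 32.796)² = 83.6594685754²
eq3: (x − 31.757)² + (y + 17.905)² = 90.2688656991²
eq2−eq1, eq2−eq3 (x²,y² cancel):
  58.488·x + 65.148·y = 583.360699
  58.974·x + 29.782·y = -901.195874
det = 58.488·29.782 − 65.148·58.974 = -2100.148536
x = (583.360699·29.782 − 65.148·-901.195874) / -2100.148536 = -36.228274
y = (58.488·-901.195874 − 583.360699·58.974) / -2100.148536 = 41.479094

x=-36.228 y=41.479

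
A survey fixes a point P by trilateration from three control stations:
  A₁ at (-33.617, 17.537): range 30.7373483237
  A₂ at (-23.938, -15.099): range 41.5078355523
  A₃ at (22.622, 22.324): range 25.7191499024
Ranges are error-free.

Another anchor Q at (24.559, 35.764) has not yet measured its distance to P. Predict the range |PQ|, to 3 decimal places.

eq1: (x + 33.617)² + (y − 17.537)² = 30.7373483237²
eq2: (x + 23.938)² + (y + 15.099)² = 41.5078355523²
eq3: (x − 22.622)² + (y − 22.324)² = 25.7191499024²
eq2−eq1, eq2−eq3 (x²,y² cancel):
  -19.358·x + 65.272·y = 1414.757243
  93.120·x + 74.846·y = 1270.533956
det = -19.358·74.846 − 65.272·93.120 = -7526.997508
x = (1414.757243·74.846 − 65.272·1270.533956) / -7526.997508 = -3.050171
y = (-19.358·1270.533956 − 1414.757243·93.120) / -7526.997508 = 20.770193
|P − Q| = √((-3.050171 − 24.559)² + (20.770193 − 35.764)²) = 31.417838

31.418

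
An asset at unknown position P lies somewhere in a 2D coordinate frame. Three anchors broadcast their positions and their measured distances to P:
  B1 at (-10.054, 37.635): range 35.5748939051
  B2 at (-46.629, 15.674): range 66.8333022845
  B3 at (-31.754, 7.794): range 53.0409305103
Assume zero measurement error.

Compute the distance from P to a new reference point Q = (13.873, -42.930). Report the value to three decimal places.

eq1: (x + 10.054)² + (y − 37.635)² = 35.5748939051²
eq2: (x + 46.629)² + (y − 15.674)² = 66.8333022845²
eq3: (x + 31.754)² + (y − 7.794)² = 53.0409305103²
eq2−eq1, eq2−eq3 (x²,y² cancel):
  73.150·x + 43.922·y = 2298.655442
  29.750·x − 15.760·y = 302.475020
det = 73.150·-15.760 − 43.922·29.750 = -2459.523500
x = (2298.655442·-15.760 − 43.922·302.475020) / -2459.523500 = 20.130776
y = (73.150·302.475020 − 2298.655442·29.750) / -2459.523500 = 18.808095
|P − Q| = √((20.130776 − 13.873)² + (18.808095 − -42.930)²) = 62.054429

62.054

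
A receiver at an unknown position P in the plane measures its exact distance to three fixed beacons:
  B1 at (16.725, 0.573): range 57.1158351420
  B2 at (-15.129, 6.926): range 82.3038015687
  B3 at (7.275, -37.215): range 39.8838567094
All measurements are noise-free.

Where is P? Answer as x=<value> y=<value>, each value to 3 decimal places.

x=45.439 y=-48.800

eq1: (x − 16.725)² + (y − 0.573)² = 57.1158351420²
eq2: (x + 15.129)² + (y − 6.926)² = 82.3038015687²
eq3: (x − 7.275)² + (y + 37.215)² = 39.8838567094²
eq3−eq1, eq3−eq2 (x²,y² cancel):
  18.900·x + 75.576·y = -2829.324494
  -44.808·x + 88.282·y = -6344.219460
det = 18.900·88.282 − 75.576·-44.808 = 5054.939208
x = (-2829.324494·88.282 − 75.576·-6344.219460) / 5054.939208 = 45.439182
y = (18.900·-6344.219460 − -2829.324494·-44.808) / 5054.939208 = -48.800215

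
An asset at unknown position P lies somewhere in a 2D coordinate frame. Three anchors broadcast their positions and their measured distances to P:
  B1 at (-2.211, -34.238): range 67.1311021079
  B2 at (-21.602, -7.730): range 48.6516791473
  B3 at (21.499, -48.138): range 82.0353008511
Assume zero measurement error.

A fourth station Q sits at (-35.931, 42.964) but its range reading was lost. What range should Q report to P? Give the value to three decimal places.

eq1: (x + 2.211)² + (y + 34.238)² = 67.1311021079²
eq2: (x + 21.602)² + (y + 7.730)² = 48.6516791473²
eq3: (x − 21.499)² + (y + 48.138)² = 82.0353008511²
eq1−eq3, eq1−eq2 (x²,y² cancel):
  47.420·x − 27.800·y = -620.860836
  -38.782·x + 53.016·y = 1488.869125
det = 47.420·53.016 − -27.800·-38.782 = 1435.879120
x = (-620.860836·53.016 − -27.800·1488.869125) / 1435.879120 = 5.902310
y = (47.420·1488.869125 − -620.860836·-38.782) / 1435.879120 = 32.401021
|P − Q| = √((5.902310 − -35.931)² + (32.401021 − 42.964)²) = 43.146290

43.146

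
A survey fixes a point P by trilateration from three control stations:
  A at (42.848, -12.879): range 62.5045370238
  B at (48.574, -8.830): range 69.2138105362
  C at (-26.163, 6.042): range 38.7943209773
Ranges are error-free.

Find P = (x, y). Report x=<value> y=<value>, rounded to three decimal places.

x=-16.786 y=-31.602

eq1: (x − 42.848)² + (y + 12.879)² = 62.5045370238²
eq2: (x − 48.574)² + (y + 8.830)² = 69.2138105362²
eq3: (x + 26.163)² + (y − 6.042)² = 38.7943209773²
eq1−eq2, eq1−eq3 (x²,y² cancel):
  11.452·x + 8.098·y = -448.151789
  -138.022·x + 37.842·y = 1121.006396
det = 11.452·37.842 − 8.098·-138.022 = 1551.068740
x = (-448.151789·37.842 − 8.098·1121.006396) / 1551.068740 = -16.786406
y = (11.452·1121.006396 − -448.151789·-138.022) / 1551.068740 = -31.602107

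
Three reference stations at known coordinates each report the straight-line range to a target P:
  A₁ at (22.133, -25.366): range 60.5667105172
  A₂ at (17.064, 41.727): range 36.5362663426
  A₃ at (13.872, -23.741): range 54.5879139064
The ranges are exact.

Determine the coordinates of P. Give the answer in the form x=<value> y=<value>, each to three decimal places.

eq1: (x − 22.133)² + (y + 25.366)² = 60.5667105172²
eq2: (x − 17.064)² + (y − 41.727)² = 36.5362663426²
eq3: (x − 13.872)² + (y + 23.741)² = 54.5879139064²
eq2−eq1, eq2−eq3 (x²,y² cancel):
  10.138·x − 134.186·y = -3232.446645
  -6.384·x − 130.936·y = -2921.196746
det = 10.138·-130.936 − -134.186·-6.384 = -2184.072592
x = (-3232.446645·-130.936 − -134.186·-2921.196746) / -2184.072592 = -14.312678
y = (10.138·-2921.196746 − -3232.446645·-6.384) / -2184.072592 = 23.007950

x=-14.313 y=23.008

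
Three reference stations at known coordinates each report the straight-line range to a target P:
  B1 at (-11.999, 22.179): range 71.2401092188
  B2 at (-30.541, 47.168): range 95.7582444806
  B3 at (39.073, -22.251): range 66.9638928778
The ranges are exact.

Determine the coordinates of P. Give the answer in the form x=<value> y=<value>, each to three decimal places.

eq1: (x + 11.999)² + (y − 22.179)² = 71.2401092188²
eq2: (x + 30.541)² + (y − 47.168)² = 95.7582444806²
eq3: (x − 39.073)² + (y + 22.251)² = 66.9638928778²
eq3−eq1, eq3−eq2 (x²,y² cancel):
  -102.144·x + 88.860·y = -1976.912500
  -139.228·x + 138.838·y = -3549.711862
det = -102.144·138.838 − 88.860·-139.228 = -1809.668592
x = (-1976.912500·138.838 − 88.860·-3549.711862) / -1809.668592 = -22.632220
y = (-102.144·-3549.711862 − -1976.912500·-139.228) / -1809.668592 = -48.263088

x=-22.632 y=-48.263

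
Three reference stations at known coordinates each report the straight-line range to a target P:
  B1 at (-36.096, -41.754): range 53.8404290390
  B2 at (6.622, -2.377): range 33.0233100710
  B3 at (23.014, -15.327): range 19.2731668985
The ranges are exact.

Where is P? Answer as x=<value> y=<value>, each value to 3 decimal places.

eq1: (x + 36.096)² + (y + 41.754)² = 53.8404290390²
eq2: (x − 6.622)² + (y + 2.377)² = 33.0233100710²
eq3: (x − 23.014)² + (y + 15.327)² = 19.2731668985²
eq2−eq3, eq2−eq1 (x²,y² cancel):
  32.784·x − 25.900·y = 1434.144158
  -85.436·x − 78.754·y = 1188.563928
det = 32.784·-78.754 − -25.900·-85.436 = -4794.663536
x = (1434.144158·-78.754 − -25.900·1188.563928) / -4794.663536 = 17.135881
y = (32.784·1188.563928 − 1434.144158·-85.436) / -4794.663536 = -33.681909

x=17.136 y=-33.682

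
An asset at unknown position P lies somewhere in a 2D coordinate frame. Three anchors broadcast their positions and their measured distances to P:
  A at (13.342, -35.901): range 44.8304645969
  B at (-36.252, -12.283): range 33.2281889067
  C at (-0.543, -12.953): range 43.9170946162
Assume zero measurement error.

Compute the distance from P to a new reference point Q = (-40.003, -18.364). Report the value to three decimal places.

28.281

eq1: (x − 13.342)² + (y + 35.901)² = 44.8304645969²
eq2: (x + 36.252)² + (y + 12.283)² = 33.2281889067²
eq3: (x + 0.543)² + (y + 12.953)² = 43.9170946162²
eq2−eq3, eq2−eq1 (x²,y² cancel):
  71.418·x − 1.340·y = -2121.603197
  99.188·x − 47.236·y = -903.846846
det = 71.418·-47.236 − -1.340·99.188 = -3240.588728
x = (-2121.603197·-47.236 − -1.340·-903.846846) / -3240.588728 = -30.551515
y = (71.418·-903.846846 − -2121.603197·99.188) / -3240.588728 = -45.018562
|P − Q| = √((-30.551515 − -40.003)² + (-45.018562 − -18.364)²) = 28.280669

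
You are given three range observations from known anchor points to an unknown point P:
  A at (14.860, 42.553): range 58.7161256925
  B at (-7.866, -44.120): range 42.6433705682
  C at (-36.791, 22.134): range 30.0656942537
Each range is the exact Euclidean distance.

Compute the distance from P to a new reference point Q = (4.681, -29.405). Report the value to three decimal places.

36.610

eq1: (x − 14.860)² + (y − 42.553)² = 58.7161256925²
eq2: (x + 7.866)² + (y + 44.120)² = 42.6433705682²
eq3: (x + 36.791)² + (y − 22.134)² = 30.0656942537²
eq3−eq1, eq3−eq2 (x²,y² cancel):
  103.302·x + 40.838·y = -2355.551673
  57.850·x − 132.508·y = -749.554363
det = 103.302·-132.508 − 40.838·57.850 = -16050.819716
x = (-2355.551673·-132.508 − 40.838·-749.554363) / -16050.819716 = -21.353410
y = (103.302·-749.554363 − -2355.551673·57.850) / -16050.819716 = -3.665744
|P − Q| = √((-21.353410 − 4.681)² + (-3.665744 − -29.405)²) = 36.610105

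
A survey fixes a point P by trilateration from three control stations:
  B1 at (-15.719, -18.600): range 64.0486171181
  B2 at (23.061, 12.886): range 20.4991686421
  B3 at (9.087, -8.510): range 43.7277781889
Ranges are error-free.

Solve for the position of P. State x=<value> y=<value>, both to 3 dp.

eq1: (x + 15.719)² + (y + 18.600)² = 64.0486171181²
eq2: (x − 23.061)² + (y − 12.886)² = 20.4991686421²
eq3: (x − 9.087)² + (y + 8.510)² = 43.7277781889²
eq1−eq2, eq1−eq3 (x²,y² cancel):
  77.560·x + 62.972·y = 3786.821196
  49.612·x + 20.180·y = 1752.053477
det = 77.560·20.180 − 62.972·49.612 = -1559.006064
x = (3786.821196·20.180 − 62.972·1752.053477) / -1559.006064 = 21.752487
y = (77.560·1752.053477 − 3786.821196·49.612) / -1559.006064 = 33.343363

x=21.752 y=33.343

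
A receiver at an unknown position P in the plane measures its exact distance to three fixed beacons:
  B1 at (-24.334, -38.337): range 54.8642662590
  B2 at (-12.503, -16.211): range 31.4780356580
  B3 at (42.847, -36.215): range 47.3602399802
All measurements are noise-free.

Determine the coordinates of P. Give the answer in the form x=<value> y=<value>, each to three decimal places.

eq1: (x + 24.334)² + (y + 38.337)² = 54.8642662590²
eq2: (x + 12.503)² + (y + 16.211)² = 31.4780356580²
eq3: (x − 42.847)² + (y + 36.215)² = 47.3602399802²
eq1−eq3, eq1−eq2 (x²,y² cancel):
  134.362·x + 4.244·y = 1852.617890
  23.662·x + 44.252·y = 376.473388
det = 134.362·44.252 − 4.244·23.662 = 5845.365696
x = (1852.617890·44.252 − 4.244·376.473388) / 5845.365696 = 13.751799
y = (134.362·376.473388 − 1852.617890·23.662) / 5845.365696 = 1.154260

x=13.752 y=1.154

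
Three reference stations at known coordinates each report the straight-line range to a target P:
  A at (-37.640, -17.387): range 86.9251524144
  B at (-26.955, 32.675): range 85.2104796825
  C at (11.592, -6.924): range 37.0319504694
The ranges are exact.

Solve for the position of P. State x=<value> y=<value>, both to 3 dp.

eq1: (x + 37.640)² + (y + 17.387)² = 86.9251524144²
eq2: (x + 26.955)² + (y − 32.675)² = 85.2104796825²
eq3: (x − 11.592)² + (y + 6.924)² = 37.0319504694²
eq2−eq3, eq2−eq1 (x²,y² cancel):
  77.094·x − 79.198·y = 4277.549082
  -21.370·x − 100.124·y = -370.306556
det = 77.094·-100.124 − -79.198·-21.370 = -9411.420916
x = (4277.549082·-100.124 − -79.198·-370.306556) / -9411.420916 = 48.623143
y = (77.094·-370.306556 − 4277.549082·-21.370) / -9411.420916 = -6.679418

x=48.623 y=-6.679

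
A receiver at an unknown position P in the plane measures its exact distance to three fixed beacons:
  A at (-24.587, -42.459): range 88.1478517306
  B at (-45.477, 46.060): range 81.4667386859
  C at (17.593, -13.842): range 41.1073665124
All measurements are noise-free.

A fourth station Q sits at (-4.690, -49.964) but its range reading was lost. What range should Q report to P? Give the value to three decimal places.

83.255

eq1: (x + 24.587)² + (y + 42.459)² = 88.1478517306²
eq2: (x + 45.477)² + (y − 46.060)² = 81.4667386859²
eq3: (x − 17.593)² + (y + 13.842)² = 41.1073665124²
eq3−eq2, eq3−eq1 (x²,y² cancel):
  -126.140·x + 119.804·y = -1258.447415
  -84.360·x − 57.234·y = -4174.055546
det = -126.140·-57.234 − 119.804·-84.360 = 17326.162200
x = (-1258.447415·-57.234 − 119.804·-4174.055546) / 17326.162200 = 33.019114
y = (-126.140·-4174.055546 − -1258.447415·-84.360) / 17326.162200 = 24.261157
|P − Q| = √((33.019114 − -4.690)² + (24.261157 − -49.964)²) = 83.254737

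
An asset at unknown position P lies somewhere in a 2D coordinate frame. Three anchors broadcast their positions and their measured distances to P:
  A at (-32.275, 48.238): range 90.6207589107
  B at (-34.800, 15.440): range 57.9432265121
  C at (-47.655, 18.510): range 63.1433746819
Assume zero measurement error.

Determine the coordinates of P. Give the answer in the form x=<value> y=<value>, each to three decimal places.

eq1: (x + 32.275)² + (y − 48.238)² = 90.6207589107²
eq2: (x + 34.800)² + (y − 15.440)² = 57.9432265121²
eq3: (x + 47.655)² + (y − 18.510)² = 63.1433746819²
eq2−eq1, eq2−eq3 (x²,y² cancel):
  5.050·x + 65.596·y = -2935.557778
  -25.710·x + 6.140·y = 534.517257
det = 5.050·6.140 − 65.596·-25.710 = 1717.480160
x = (-2935.557778·6.140 − 65.596·534.517257) / 1717.480160 = -30.909538
y = (5.050·534.517257 − -2935.557778·-25.710) / 1717.480160 = -42.372471

x=-30.910 y=-42.372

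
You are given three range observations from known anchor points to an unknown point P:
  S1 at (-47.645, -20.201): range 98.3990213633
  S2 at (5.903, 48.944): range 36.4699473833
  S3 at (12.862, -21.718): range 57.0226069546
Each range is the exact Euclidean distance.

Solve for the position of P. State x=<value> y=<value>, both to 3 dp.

eq1: (x + 47.645)² + (y + 20.201)² = 98.3990213633²
eq2: (x − 5.903)² + (y − 48.944)² = 36.4699473833²
eq3: (x − 12.862)² + (y + 21.718)² = 57.0226069546²
eq2−eq1, eq2−eq3 (x²,y² cancel):
  -107.096·x − 138.290·y = -8104.544462
  13.918·x − 141.324·y = -3714.778619
det = -107.096·-141.324 − -138.290·13.918 = 17059.955324
x = (-8104.544462·-141.324 − -138.290·-3714.778619) / 17059.955324 = 37.025297
y = (-107.096·-3714.778619 − -8104.544462·13.918) / 17059.955324 = 29.931906

x=37.025 y=29.932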